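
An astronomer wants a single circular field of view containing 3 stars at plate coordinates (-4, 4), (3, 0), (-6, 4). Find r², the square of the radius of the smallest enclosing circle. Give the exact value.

Call the three points A, B, C in the order given.
Side lengths²: AB² = 65, AC² = 4, BC² = 97.
Since BC² = 97 ≥ 65 + 4 = 69, the angle opposite BC is not acute, so the smallest enclosing circle has BC as diameter.
Centre = midpoint of BC = (-1.5, 2), r² = 97/4 = 24.25.

24.25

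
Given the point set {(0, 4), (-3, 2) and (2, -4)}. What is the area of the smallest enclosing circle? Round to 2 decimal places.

54.02

Call the three points A, B, C in the order given.
Side lengths²: AB² = 13, AC² = 68, BC² = 61.
Since AC² = 68 < 61 + 13 = 74, the triangle is acute, so the smallest enclosing circle is the circumcircle.
Circumcentre = (4/7, -3/28), r² = 13481/784.
Area = π·r² = π·13481/784 ≈ 54.02.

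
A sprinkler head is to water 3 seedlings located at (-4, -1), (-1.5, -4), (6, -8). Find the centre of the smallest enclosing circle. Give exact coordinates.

Call the three points A, B, C in the order given.
Side lengths²: AB² = 15.25, AC² = 149, BC² = 72.25.
Since AC² = 149 ≥ 72.25 + 15.25 = 87.5, the angle opposite AC is not acute, so the smallest enclosing circle has AC as diameter.
Centre = midpoint of AC = (1, -4.5), r² = 149/4 = 37.25.
Centre = (1, -4.5).

(1, -4.5)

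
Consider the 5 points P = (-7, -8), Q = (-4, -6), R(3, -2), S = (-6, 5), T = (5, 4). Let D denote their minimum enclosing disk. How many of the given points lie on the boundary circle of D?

3

By Welzl's lemma the MEC is supported by two points (diametrically opposite) or three points (on a circumcircle).
The minimum enclosing circle is determined by three boundary points: P, S, T.
Their circumcentre is (-13/12, -23/12) with r² = 5185/72.
The farthest remaining point Q is at distance² 1813/72 ≤ 5185/72.
The points at distance exactly r from the centre are P, S, T — 3 points.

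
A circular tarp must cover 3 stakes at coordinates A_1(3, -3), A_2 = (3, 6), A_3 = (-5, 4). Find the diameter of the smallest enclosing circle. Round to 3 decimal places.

Side lengths²: A_1A_2² = 81, A_1A_3² = 113, A_2A_3² = 68.
Since A_1A_3² = 113 < 81 + 68 = 149, the triangle is acute, so the smallest enclosing circle is the circumcircle.
Circumcentre = (-0.125, 1.5), r² = 30.015625.
Diameter = 2r = 2√(30.015625) ≈ 10.957.

10.957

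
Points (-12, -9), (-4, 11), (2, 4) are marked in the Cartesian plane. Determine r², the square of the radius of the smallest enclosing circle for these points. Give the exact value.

116

Call the three points A, B, C in the order given.
Side lengths²: AB² = 464, AC² = 365, BC² = 85.
Since AB² = 464 ≥ 365 + 85 = 450, the angle opposite AB is not acute, so the smallest enclosing circle has AB as diameter.
Centre = midpoint of AB = (-8, 1), r² = 464/4 = 116.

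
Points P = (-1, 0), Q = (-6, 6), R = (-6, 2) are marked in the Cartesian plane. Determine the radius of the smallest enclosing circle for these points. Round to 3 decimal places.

Side lengths²: PQ² = 61, PR² = 29, QR² = 16.
Since PQ² = 61 ≥ 29 + 16 = 45, the angle opposite PQ is not acute, so the smallest enclosing circle has PQ as diameter.
Centre = midpoint of PQ = (-3.5, 3), r² = 61/4 = 15.25.
r = √(15.25) ≈ 3.905.

3.905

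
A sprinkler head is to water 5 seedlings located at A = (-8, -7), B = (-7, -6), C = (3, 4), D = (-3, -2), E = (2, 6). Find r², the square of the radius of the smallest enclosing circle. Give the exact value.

By Welzl's lemma the MEC is supported by two points (diametrically opposite) or three points (on a circumcircle).
The farthest pair is A–E with squared distance 269. The circle on this segment as diameter has centre (-3, -0.5) and r² = 269/4 = 67.25.
Check B: distance² to centre = 46.25 ≤ 67.25, so it lies inside.
All remaining points lie in this disk, and no smaller disk contains both endpoints, so this is the minimum enclosing circle.

67.25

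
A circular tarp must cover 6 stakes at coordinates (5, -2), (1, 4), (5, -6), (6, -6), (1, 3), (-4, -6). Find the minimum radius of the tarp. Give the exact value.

By Welzl's lemma the MEC is supported by two points (diametrically opposite) or three points (on a circumcircle).
The minimum enclosing circle is determined by three boundary points: (1, 4), (6, -6), (-4, -6).
Their circumcentre is (1, -2.25) with r² = 39.0625.
The farthest remaining point (5, -6) is at distance² 30.0625 ≤ 39.0625.
r = √(39.0625) = 6.25.

6.25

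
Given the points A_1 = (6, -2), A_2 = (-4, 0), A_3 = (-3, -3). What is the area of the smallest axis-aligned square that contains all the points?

100

The bounding box has width 10 and height 3.
An axis-aligned square enclosing the set must have side ≥ max(width, height).
So the minimum side is max(10, 3) = 10.
Area = 10² = 100.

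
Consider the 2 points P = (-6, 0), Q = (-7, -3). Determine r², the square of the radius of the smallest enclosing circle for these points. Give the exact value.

2.5

The smallest circle enclosing two points has them as diameter endpoints.
Centre = midpoint = (-6.5, -1.5); r² = |PQ|²/4 = 10/4 = 2.5.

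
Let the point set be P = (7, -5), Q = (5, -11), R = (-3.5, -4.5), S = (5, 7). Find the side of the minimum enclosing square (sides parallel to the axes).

18

The bounding box has width 10.5 and height 18.
An axis-aligned square enclosing the set must have side ≥ max(width, height).
So the minimum side is max(10.5, 18) = 18.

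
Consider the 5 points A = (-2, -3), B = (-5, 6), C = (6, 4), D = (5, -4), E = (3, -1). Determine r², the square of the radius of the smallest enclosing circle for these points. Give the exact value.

The farthest pair is B–D with squared distance 200. The circle on this segment as diameter has centre (0, 1) and r² = 200/4 = 50.
Check A: distance² to centre = 20 ≤ 50, so it lies inside.
All remaining points lie in this disk, and no smaller disk contains both endpoints, so this is the minimum enclosing circle.

50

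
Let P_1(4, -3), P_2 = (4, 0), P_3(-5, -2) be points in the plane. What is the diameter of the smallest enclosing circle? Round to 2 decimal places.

9.28

Side lengths²: P_1P_2² = 9, P_1P_3² = 82, P_2P_3² = 85.
Since P_2P_3² = 85 < 82 + 9 = 91, the triangle is acute, so the smallest enclosing circle is the circumcircle.
Circumcentre = (-7/18, -1.5), r² = 3485/162.
Diameter = 2r = 2√(3485/162) ≈ 9.28.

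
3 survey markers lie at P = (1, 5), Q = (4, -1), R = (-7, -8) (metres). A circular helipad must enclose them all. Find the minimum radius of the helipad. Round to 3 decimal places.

7.632

Side lengths²: PQ² = 45, PR² = 233, QR² = 170.
Since PR² = 233 ≥ 170 + 45 = 215, the angle opposite PR is not acute, so the smallest enclosing circle has PR as diameter.
Centre = midpoint of PR = (-3, -1.5), r² = 233/4 = 58.25.
r = √(58.25) ≈ 7.632.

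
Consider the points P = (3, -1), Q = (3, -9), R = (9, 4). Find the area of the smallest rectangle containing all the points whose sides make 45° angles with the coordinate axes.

In coordinates u = x + y, v = x − y the rectangle is axis-aligned; the map (x,y)→(u,v) scales areas by 2.
u-values: 2, -6, 13; range = 13 − (-6) = 19.
v-values: 4, 12, 5; range = 12 − 4 = 8.
Area = (19 × 8) / 2 = 76.

76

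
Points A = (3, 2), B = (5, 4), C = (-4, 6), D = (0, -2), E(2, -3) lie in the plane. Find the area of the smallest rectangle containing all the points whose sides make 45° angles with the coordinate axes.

82.5

In coordinates u = x + y, v = x − y the rectangle is axis-aligned; the map (x,y)→(u,v) scales areas by 2.
u-values: 5, 9, 2, -2, -1; range = 9 − (-2) = 11.
v-values: 1, 1, -10, 2, 5; range = 5 − (-10) = 15.
Area = (11 × 15) / 2 = 82.5.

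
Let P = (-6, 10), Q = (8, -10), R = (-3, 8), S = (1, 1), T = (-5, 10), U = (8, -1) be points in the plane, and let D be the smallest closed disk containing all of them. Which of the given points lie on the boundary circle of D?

By Welzl's lemma the MEC is supported by two points (diametrically opposite) or three points (on a circumcircle).
The farthest pair is P–Q with squared distance 596. The circle on this segment as diameter has centre (1, 0) and r² = 596/4 = 149.
Check R: distance² to centre = 80 ≤ 149, so it lies inside.
All remaining points lie in this disk, and no smaller disk contains both endpoints, so this is the minimum enclosing circle.
The points at distance exactly r from the centre are P, Q — 2 points.

P, Q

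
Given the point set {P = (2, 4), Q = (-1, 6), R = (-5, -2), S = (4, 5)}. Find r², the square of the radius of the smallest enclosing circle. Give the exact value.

32.5

By Welzl's lemma the MEC is supported by two points (diametrically opposite) or three points (on a circumcircle).
The farthest pair is R–S with squared distance 130. The circle on this segment as diameter has centre (-0.5, 1.5) and r² = 130/4 = 32.5.
Check P: distance² to centre = 12.5 ≤ 32.5, so it lies inside.
All remaining points lie in this disk, and no smaller disk contains both endpoints, so this is the minimum enclosing circle.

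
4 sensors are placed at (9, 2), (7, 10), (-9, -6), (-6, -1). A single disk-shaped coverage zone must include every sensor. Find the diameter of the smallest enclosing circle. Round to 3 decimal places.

The farthest pair is (7, 10)–(-9, -6) with squared distance 512. The circle on this segment as diameter has centre (-1, 2) and r² = 512/4 = 128.
Check (9, 2): distance² to centre = 100 ≤ 128, so it lies inside.
All remaining points lie in this disk, and no smaller disk contains both endpoints, so this is the minimum enclosing circle.
Diameter = 2r = 2√128 ≈ 22.627.

22.627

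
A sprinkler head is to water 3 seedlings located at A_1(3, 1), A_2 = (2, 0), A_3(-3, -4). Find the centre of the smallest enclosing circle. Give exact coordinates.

(0, -1.5)

Side lengths²: A_1A_2² = 2, A_1A_3² = 61, A_2A_3² = 41.
Since A_1A_3² = 61 ≥ 41 + 2 = 43, the angle opposite A_1A_3 is not acute, so the smallest enclosing circle has A_1A_3 as diameter.
Centre = midpoint of A_1A_3 = (0, -1.5), r² = 61/4 = 15.25.
Centre = (0, -1.5).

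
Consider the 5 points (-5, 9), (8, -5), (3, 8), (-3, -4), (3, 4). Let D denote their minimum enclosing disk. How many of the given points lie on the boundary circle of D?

By Welzl's lemma the MEC is supported by two points (diametrically opposite) or three points (on a circumcircle).
The farthest pair is (-5, 9)–(8, -5) with squared distance 365. The circle on this segment as diameter has centre (1.5, 2) and r² = 365/4 = 91.25.
Check (3, 8): distance² to centre = 38.25 ≤ 91.25, so it lies inside.
All remaining points lie in this disk, and no smaller disk contains both endpoints, so this is the minimum enclosing circle.
The points at distance exactly r from the centre are (-5, 9), (8, -5) — 2 points.

2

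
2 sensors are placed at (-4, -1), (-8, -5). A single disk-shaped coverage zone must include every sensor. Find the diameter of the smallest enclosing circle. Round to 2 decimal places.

The smallest circle enclosing two points has them as diameter endpoints.
Centre = midpoint = (-6, -3); r² = |(-4, -1)−(-8, -5)|²/4 = 32/4 = 8.
Diameter = 2r = 2√8 ≈ 5.66.

5.66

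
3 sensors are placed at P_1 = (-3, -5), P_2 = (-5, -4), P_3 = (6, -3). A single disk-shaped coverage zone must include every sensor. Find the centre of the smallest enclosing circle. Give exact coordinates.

(0.5, -3.5)

Side lengths²: P_1P_2² = 5, P_1P_3² = 85, P_2P_3² = 122.
Since P_2P_3² = 122 ≥ 85 + 5 = 90, the angle opposite P_2P_3 is not acute, so the smallest enclosing circle has P_2P_3 as diameter.
Centre = midpoint of P_2P_3 = (0.5, -3.5), r² = 122/4 = 30.5.
Centre = (0.5, -3.5).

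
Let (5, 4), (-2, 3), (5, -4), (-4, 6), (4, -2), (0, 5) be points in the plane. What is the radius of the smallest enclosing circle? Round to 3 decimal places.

The minimum enclosing circle of a finite set is fixed by two of the points (as a diameter) or three (as a circumcircle).
The farthest pair is (5, -4)–(-4, 6) with squared distance 181. The circle on this segment as diameter has centre (0.5, 1) and r² = 181/4 = 45.25.
Check (5, 4): distance² to centre = 29.25 ≤ 45.25, so it lies inside.
All remaining points lie in this disk, and no smaller disk contains both endpoints, so this is the minimum enclosing circle.
r = √(45.25) ≈ 6.727.

6.727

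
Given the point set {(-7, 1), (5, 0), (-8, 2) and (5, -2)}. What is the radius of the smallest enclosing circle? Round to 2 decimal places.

The farthest pair is (-8, 2)–(5, -2) with squared distance 185. The circle on this segment as diameter has centre (-1.5, 0) and r² = 185/4 = 46.25.
Check (-7, 1): distance² to centre = 31.25 ≤ 46.25, so it lies inside.
All remaining points lie in this disk, and no smaller disk contains both endpoints, so this is the minimum enclosing circle.
r = √(46.25) ≈ 6.80.

6.80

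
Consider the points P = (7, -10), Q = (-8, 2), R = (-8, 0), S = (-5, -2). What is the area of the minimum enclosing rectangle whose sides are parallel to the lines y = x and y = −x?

In coordinates u = x + y, v = x − y the rectangle is axis-aligned; the map (x,y)→(u,v) scales areas by 2.
u-values: -3, -6, -8, -7; range = -3 − (-8) = 5.
v-values: 17, -10, -8, -3; range = 17 − (-10) = 27.
Area = (5 × 27) / 2 = 67.5.

67.5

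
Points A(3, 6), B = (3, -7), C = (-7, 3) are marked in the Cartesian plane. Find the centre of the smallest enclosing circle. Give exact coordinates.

(-0.5, -0.5)

Side lengths²: AB² = 169, AC² = 109, BC² = 200.
Since BC² = 200 < 169 + 109 = 278, the triangle is acute, so the smallest enclosing circle is the circumcircle.
Circumcentre = (-0.5, -0.5), r² = 54.5.
Centre = (-0.5, -0.5).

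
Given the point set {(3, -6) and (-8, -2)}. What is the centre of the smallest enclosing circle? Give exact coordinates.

The smallest circle enclosing two points has them as diameter endpoints.
Centre = midpoint = (-2.5, -4); r² = |(3, -6)−(-8, -2)|²/4 = 137/4 = 34.25.
Centre = (-2.5, -4).

(-2.5, -4)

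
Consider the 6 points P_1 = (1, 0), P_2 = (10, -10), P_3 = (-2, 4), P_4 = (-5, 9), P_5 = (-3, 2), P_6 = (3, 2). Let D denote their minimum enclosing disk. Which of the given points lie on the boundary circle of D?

The minimum enclosing circle of a finite set is fixed by two of the points (as a diameter) or three (as a circumcircle).
The farthest pair is P_2–P_4 with squared distance 586. The circle on this segment as diameter has centre (2.5, -0.5) and r² = 586/4 = 146.5.
Check P_1: distance² to centre = 2.5 ≤ 146.5, so it lies inside.
All remaining points lie in this disk, and no smaller disk contains both endpoints, so this is the minimum enclosing circle.
The points at distance exactly r from the centre are P_2, P_4 — 2 points.

P_2, P_4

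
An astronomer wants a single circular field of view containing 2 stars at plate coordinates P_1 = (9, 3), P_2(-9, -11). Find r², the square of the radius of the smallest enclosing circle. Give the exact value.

The smallest circle enclosing two points has them as diameter endpoints.
Centre = midpoint = (0, -4); r² = |P_1P_2|²/4 = 520/4 = 130.

130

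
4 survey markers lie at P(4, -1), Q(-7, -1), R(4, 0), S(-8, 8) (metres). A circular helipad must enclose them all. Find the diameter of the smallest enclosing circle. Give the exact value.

15

A smallest enclosing disk is always determined by at most three of the input points on its boundary.
The farthest pair is P–S with squared distance 225. The circle on this segment as diameter has centre (-2, 3.5) and r² = 225/4 = 56.25.
Check Q: distance² to centre = 45.25 ≤ 56.25, so it lies inside.
All remaining points lie in this disk, and no smaller disk contains both endpoints, so this is the minimum enclosing circle.
Diameter = 2r = 2√(56.25) = 15.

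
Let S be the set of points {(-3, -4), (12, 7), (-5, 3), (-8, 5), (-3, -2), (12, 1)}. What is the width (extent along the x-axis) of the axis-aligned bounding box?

max x = 12, min x = -8, so width = 20.

20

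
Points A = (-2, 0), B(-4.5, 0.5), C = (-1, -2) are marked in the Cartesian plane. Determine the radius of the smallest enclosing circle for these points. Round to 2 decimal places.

2.15

Side lengths²: AB² = 6.5, AC² = 5, BC² = 18.5.
Since BC² = 18.5 ≥ 6.5 + 5 = 11.5, the angle opposite BC is not acute, so the smallest enclosing circle has BC as diameter.
Centre = midpoint of BC = (-2.75, -0.75), r² = 18.5/4 = 4.625.
r = √(4.625) ≈ 2.15.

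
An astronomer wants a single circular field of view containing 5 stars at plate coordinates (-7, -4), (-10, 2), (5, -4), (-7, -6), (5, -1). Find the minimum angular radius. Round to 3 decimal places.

8.078

The farthest pair is (-10, 2)–(5, -4) with squared distance 261. The circle on this segment as diameter has centre (-2.5, -1) and r² = 261/4 = 65.25.
Check (-7, -4): distance² to centre = 29.25 ≤ 65.25, so it lies inside.
All remaining points lie in this disk, and no smaller disk contains both endpoints, so this is the minimum enclosing circle.
r = √(65.25) ≈ 8.078.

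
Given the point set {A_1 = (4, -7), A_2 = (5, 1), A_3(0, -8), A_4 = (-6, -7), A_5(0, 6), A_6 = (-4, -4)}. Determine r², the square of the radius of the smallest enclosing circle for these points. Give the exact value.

37925/676

The minimum enclosing circle is determined by three boundary points: A_1, A_4, A_5.
Their circumcentre is (-1, -37/26) with r² = 37925/676.
The farthest remaining point A_3 is at distance² 29917/676 ≤ 37925/676.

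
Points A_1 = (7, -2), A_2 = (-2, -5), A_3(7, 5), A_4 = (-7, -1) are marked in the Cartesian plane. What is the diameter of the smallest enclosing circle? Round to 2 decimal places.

The minimum enclosing circle of a finite set is fixed by two of the points (as a diameter) or three (as a circumcircle).
The minimum enclosing circle is determined by three boundary points: A_1, A_3, A_4.
Their circumcentre is (3/14, 1.5) with r² = 5713/98.
The farthest remaining point A_2 is at distance² 4621/98 ≤ 5713/98.
Diameter = 2r = 2√(5713/98) ≈ 15.27.

15.27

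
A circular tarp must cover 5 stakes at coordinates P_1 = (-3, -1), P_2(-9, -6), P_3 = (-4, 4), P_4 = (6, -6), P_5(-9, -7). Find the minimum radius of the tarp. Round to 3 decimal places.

8.028

By Welzl's lemma the MEC is supported by two points (diametrically opposite) or three points (on a circumcircle).
The minimum enclosing circle is determined by three boundary points: P_3, P_4, P_5.
Their circumcentre is (-1.6875, -3.6875) with r² = 64.4453125.
The farthest remaining point P_2 is at distance² 58.8203125 ≤ 64.4453125.
r = √(64.4453125) ≈ 8.028.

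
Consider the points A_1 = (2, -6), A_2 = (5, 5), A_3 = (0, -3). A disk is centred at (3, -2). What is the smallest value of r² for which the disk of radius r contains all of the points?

The required radius is the distance from (3, -2) to the farthest point.
Squared distances: 17, 53, 10.
Maximum is 53, attained at A_2.

53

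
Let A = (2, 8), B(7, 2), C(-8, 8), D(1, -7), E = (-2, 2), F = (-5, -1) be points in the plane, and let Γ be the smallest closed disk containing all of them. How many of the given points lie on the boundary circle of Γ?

3

A smallest enclosing disk is always determined by at most three of the input points on its boundary.
The minimum enclosing circle is determined by three boundary points: B, C, D.
Their circumcentre is (-73/38, 55/38) with r² = 57681/722.
The farthest remaining point A is at distance² 42101/722 ≤ 57681/722.
The points at distance exactly r from the centre are B, C, D — 3 points.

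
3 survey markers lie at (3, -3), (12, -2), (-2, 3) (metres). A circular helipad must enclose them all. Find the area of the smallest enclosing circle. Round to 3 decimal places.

173.573

Call the three points A, B, C in the order given.
Side lengths²: AB² = 82, AC² = 61, BC² = 221.
Since BC² = 221 ≥ 82 + 61 = 143, the angle opposite BC is not acute, so the smallest enclosing circle has BC as diameter.
Centre = midpoint of BC = (5, 0.5), r² = 221/4 = 55.25.
Area = π·r² = π·55.25 ≈ 173.573.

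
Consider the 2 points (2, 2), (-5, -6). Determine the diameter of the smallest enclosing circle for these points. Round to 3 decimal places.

10.630

The smallest circle enclosing two points has them as diameter endpoints.
Centre = midpoint = (-1.5, -2); r² = |(2, 2)−(-5, -6)|²/4 = 113/4 = 28.25.
Diameter = 2r = 2√(28.25) ≈ 10.630.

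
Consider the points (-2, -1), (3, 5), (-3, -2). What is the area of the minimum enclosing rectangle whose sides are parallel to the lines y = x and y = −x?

In coordinates u = x + y, v = x − y the rectangle is axis-aligned; the map (x,y)→(u,v) scales areas by 2.
u-values: -3, 8, -5; range = 8 − (-5) = 13.
v-values: -1, -2, -1; range = -1 − (-2) = 1.
Area = (13 × 1) / 2 = 6.5.

6.5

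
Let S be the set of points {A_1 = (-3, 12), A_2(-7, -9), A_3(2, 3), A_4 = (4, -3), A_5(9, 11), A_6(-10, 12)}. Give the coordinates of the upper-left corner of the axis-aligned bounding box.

(-10, 12)

x-range [-10, 9], y-range [-9, 12].
The upper-left corner is (-10, 12).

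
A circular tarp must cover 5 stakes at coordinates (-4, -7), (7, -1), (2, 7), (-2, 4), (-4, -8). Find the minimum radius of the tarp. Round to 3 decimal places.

A smallest enclosing disk is always determined by at most three of the input points on its boundary.
The farthest pair is (2, 7)–(-4, -8) with squared distance 261. The circle on this segment as diameter has centre (-1, -0.5) and r² = 261/4 = 65.25.
Check (-4, -7): distance² to centre = 51.25 ≤ 65.25, so it lies inside.
All remaining points lie in this disk, and no smaller disk contains both endpoints, so this is the minimum enclosing circle.
r = √(65.25) ≈ 8.078.

8.078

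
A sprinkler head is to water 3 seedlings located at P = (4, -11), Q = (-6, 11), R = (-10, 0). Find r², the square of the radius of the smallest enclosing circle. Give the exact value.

146

Side lengths²: PQ² = 584, PR² = 317, QR² = 137.
Since PQ² = 584 ≥ 317 + 137 = 454, the angle opposite PQ is not acute, so the smallest enclosing circle has PQ as diameter.
Centre = midpoint of PQ = (-1, 0), r² = 584/4 = 146.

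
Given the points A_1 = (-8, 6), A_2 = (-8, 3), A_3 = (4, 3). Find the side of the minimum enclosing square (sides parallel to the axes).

The bounding box has width 12 and height 3.
An axis-aligned square enclosing the set must have side ≥ max(width, height).
So the minimum side is max(12, 3) = 12.

12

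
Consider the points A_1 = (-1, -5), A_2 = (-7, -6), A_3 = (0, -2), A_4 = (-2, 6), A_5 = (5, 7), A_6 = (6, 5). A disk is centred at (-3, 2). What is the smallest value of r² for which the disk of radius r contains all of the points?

90

The required radius is the distance from (-3, 2) to the farthest point.
Squared distances: 53, 80, 25, 17, 89, 90.
Maximum is 90, attained at A_6.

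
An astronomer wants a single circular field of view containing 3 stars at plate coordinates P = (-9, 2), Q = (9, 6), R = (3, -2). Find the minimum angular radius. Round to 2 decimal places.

9.22

Side lengths²: PQ² = 340, PR² = 160, QR² = 100.
Since PQ² = 340 ≥ 160 + 100 = 260, the angle opposite PQ is not acute, so the smallest enclosing circle has PQ as diameter.
Centre = midpoint of PQ = (0, 4), r² = 340/4 = 85.
r = √85 ≈ 9.22.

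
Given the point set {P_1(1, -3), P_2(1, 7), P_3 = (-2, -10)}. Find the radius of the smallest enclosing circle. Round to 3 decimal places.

8.631

Side lengths²: P_1P_2² = 100, P_1P_3² = 58, P_2P_3² = 298.
Since P_2P_3² = 298 ≥ 100 + 58 = 158, the angle opposite P_2P_3 is not acute, so the smallest enclosing circle has P_2P_3 as diameter.
Centre = midpoint of P_2P_3 = (-0.5, -1.5), r² = 298/4 = 74.5.
r = √(74.5) ≈ 8.631.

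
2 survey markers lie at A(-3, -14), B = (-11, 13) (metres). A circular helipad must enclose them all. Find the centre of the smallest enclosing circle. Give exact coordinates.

(-7, -0.5)

The smallest circle enclosing two points has them as diameter endpoints.
Centre = midpoint = (-7, -0.5); r² = |AB|²/4 = 793/4 = 198.25.
Centre = (-7, -0.5).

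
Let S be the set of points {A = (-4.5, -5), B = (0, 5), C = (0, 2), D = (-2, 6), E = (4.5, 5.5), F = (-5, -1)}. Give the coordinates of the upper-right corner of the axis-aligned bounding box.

(4.5, 6)

x-range [-5, 4.5], y-range [-5, 6].
The upper-right corner is (4.5, 6).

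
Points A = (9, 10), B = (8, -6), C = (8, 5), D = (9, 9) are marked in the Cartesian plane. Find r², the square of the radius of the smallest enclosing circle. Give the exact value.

By Welzl's lemma the MEC is supported by two points (diametrically opposite) or three points (on a circumcircle).
The farthest pair is A–B with squared distance 257. The circle on this segment as diameter has centre (8.5, 2) and r² = 257/4 = 64.25.
Check C: distance² to centre = 9.25 ≤ 64.25, so it lies inside.
All remaining points lie in this disk, and no smaller disk contains both endpoints, so this is the minimum enclosing circle.

64.25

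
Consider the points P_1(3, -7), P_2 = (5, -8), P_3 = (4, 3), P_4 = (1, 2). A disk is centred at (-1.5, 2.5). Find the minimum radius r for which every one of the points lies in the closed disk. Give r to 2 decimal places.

The required radius is the distance from (-1.5, 2.5) to the farthest point.
Squared distances: 110.5, 152.5, 30.5, 6.5.
Maximum is 152.5, attained at P_2.
r = √(152.5) ≈ 12.35.

12.35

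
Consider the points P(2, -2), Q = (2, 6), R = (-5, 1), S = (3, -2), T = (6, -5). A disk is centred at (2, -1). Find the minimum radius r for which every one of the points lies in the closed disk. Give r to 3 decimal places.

7.280

The required radius is the distance from (2, -1) to the farthest point.
Squared distances: 1, 49, 53, 2, 32.
Maximum is 53, attained at R.
r = √53 ≈ 7.280.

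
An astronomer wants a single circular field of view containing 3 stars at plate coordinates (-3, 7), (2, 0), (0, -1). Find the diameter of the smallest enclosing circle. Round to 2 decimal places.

Call the three points A, B, C in the order given.
Side lengths²: AB² = 74, AC² = 73, BC² = 5.
Since AB² = 74 < 73 + 5 = 78, the triangle is acute, so the smallest enclosing circle is the circumcircle.
Circumcentre = (-33/38, 123/38), r² = 13505/722.
Diameter = 2r = 2√(13505/722) ≈ 8.65.

8.65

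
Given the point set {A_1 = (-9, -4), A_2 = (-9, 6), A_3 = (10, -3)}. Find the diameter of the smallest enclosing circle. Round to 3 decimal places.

21.053

Side lengths²: A_1A_2² = 100, A_1A_3² = 362, A_2A_3² = 442.
Since A_2A_3² = 442 < 362 + 100 = 462, the triangle is acute, so the smallest enclosing circle is the circumcircle.
Circumcentre = (5/19, 1), r² = 40001/361.
Diameter = 2r = 2√(40001/361) ≈ 21.053.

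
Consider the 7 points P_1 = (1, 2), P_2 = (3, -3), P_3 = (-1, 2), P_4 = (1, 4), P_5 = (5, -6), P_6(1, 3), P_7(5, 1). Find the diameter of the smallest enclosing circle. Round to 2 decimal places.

By Welzl's lemma the MEC is supported by two points (diametrically opposite) or three points (on a circumcircle).
The farthest pair is P_4–P_5 with squared distance 116. The circle on this segment as diameter has centre (3, -1) and r² = 116/4 = 29.
Check P_1: distance² to centre = 13 ≤ 29, so it lies inside.
All remaining points lie in this disk, and no smaller disk contains both endpoints, so this is the minimum enclosing circle.
Diameter = 2r = 2√29 ≈ 10.77.

10.77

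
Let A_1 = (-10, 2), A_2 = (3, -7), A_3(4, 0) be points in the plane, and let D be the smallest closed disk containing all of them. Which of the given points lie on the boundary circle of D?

A_1, A_2, A_3

Side lengths²: A_1A_2² = 250, A_1A_3² = 200, A_2A_3² = 50.
Since A_1A_2² = 250 ≥ 200 + 50 = 250, the angle opposite A_1A_2 is not acute, so the smallest enclosing circle has A_1A_2 as diameter.
Centre = midpoint of A_1A_2 = (-3.5, -2.5), r² = 250/4 = 62.5.
The points at distance exactly r from the centre are A_1, A_2, A_3 — 3 points.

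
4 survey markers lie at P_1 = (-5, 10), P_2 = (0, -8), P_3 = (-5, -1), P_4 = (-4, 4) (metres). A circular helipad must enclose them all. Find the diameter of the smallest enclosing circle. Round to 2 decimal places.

18.68

A smallest enclosing disk is always determined by at most three of the input points on its boundary.
The farthest pair is P_1–P_2 with squared distance 349. The circle on this segment as diameter has centre (-2.5, 1) and r² = 349/4 = 87.25.
Check P_3: distance² to centre = 10.25 ≤ 87.25, so it lies inside.
All remaining points lie in this disk, and no smaller disk contains both endpoints, so this is the minimum enclosing circle.
Diameter = 2r = 2√(87.25) ≈ 18.68.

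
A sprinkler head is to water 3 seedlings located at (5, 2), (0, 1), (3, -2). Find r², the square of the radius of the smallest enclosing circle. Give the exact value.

Call the three points A, B, C in the order given.
Side lengths²: AB² = 26, AC² = 20, BC² = 18.
Since AB² = 26 < 20 + 18 = 38, the triangle is acute, so the smallest enclosing circle is the circumcircle.
Circumcentre = (8/3, 2/3), r² = 65/9.

65/9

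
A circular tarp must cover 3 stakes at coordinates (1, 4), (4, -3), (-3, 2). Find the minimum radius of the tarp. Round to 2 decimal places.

Call the three points A, B, C in the order given.
Side lengths²: AB² = 58, AC² = 20, BC² = 74.
Since BC² = 74 < 58 + 20 = 78, the triangle is acute, so the smallest enclosing circle is the circumcircle.
Circumcentre = (11/17, -5/17), r² = 5365/289.
r = √(5365/289) ≈ 4.31.

4.31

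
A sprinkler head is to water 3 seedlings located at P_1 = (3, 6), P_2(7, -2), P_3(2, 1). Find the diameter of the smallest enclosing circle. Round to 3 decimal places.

8.944

Side lengths²: P_1P_2² = 80, P_1P_3² = 26, P_2P_3² = 34.
Since P_1P_2² = 80 ≥ 34 + 26 = 60, the angle opposite P_1P_2 is not acute, so the smallest enclosing circle has P_1P_2 as diameter.
Centre = midpoint of P_1P_2 = (5, 2), r² = 80/4 = 20.
Diameter = 2r = 2√20 ≈ 8.944.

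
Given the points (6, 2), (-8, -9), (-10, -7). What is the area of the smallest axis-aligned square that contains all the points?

The bounding box has width 16 and height 11.
An axis-aligned square enclosing the set must have side ≥ max(width, height).
So the minimum side is max(16, 11) = 16.
Area = 16² = 256.

256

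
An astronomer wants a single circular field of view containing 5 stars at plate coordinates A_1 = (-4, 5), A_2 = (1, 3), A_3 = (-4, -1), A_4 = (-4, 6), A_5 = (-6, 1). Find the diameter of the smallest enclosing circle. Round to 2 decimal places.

7.47

The minimum enclosing circle of a finite set is fixed by two of the points (as a diameter) or three (as a circumcircle).
The minimum enclosing circle is determined by three boundary points: A_2, A_3, A_4.
Their circumcentre is (-2.7, 2.5) with r² = 13.94.
The farthest remaining point A_5 is at distance² 13.14 ≤ 13.94.
Diameter = 2r = 2√(13.94) ≈ 7.47.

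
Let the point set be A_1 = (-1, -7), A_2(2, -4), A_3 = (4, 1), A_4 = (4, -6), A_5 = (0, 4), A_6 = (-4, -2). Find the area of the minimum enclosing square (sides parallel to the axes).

The bounding box has width 8 and height 11.
An axis-aligned square enclosing the set must have side ≥ max(width, height).
So the minimum side is max(8, 11) = 11.
Area = 11² = 121.

121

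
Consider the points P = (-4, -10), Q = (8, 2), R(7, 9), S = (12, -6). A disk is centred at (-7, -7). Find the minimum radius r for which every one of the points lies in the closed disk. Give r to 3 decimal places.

21.260

The required radius is the distance from (-7, -7) to the farthest point.
Squared distances: 18, 306, 452, 362.
Maximum is 452, attained at R.
r = √452 ≈ 21.260.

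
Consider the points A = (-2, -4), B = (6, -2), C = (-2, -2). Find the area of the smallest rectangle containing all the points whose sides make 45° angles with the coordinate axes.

In coordinates u = x + y, v = x − y the rectangle is axis-aligned; the map (x,y)→(u,v) scales areas by 2.
u-values: -6, 4, -4; range = 4 − (-6) = 10.
v-values: 2, 8, 0; range = 8 − 0 = 8.
Area = (10 × 8) / 2 = 40.

40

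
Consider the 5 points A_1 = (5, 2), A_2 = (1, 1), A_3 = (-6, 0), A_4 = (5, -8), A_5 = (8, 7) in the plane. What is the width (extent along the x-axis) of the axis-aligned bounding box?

14

max x = 8, min x = -6, so width = 14.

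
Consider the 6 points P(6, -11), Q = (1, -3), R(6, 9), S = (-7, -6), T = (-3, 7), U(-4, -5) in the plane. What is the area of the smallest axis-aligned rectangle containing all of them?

x ranges over [-7, 6], width 13.
y ranges over [-11, 9], height 20.
Area = 13 × 20 = 260.

260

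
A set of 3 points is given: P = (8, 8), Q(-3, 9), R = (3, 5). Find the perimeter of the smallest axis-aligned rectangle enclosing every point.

Width = max x − min x = 8 − (-3) = 11.
Height = max y − min y = 9 − 5 = 4.
Perimeter = 2(11 + 4) = 30.

30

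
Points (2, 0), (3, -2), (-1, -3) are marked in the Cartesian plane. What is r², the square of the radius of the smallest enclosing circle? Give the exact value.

85/18

Call the three points A, B, C in the order given.
Side lengths²: AB² = 5, AC² = 18, BC² = 17.
Since AC² = 18 < 17 + 5 = 22, the triangle is acute, so the smallest enclosing circle is the circumcircle.
Circumcentre = (5/6, -11/6), r² = 85/18.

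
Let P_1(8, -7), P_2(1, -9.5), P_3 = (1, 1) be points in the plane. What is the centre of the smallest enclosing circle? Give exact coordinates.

Side lengths²: P_1P_2² = 55.25, P_1P_3² = 113, P_2P_3² = 110.25.
Since P_1P_3² = 113 < 110.25 + 55.25 = 165.5, the triangle is acute, so the smallest enclosing circle is the circumcircle.
Circumcentre = (43/14, -4.25), r² = 24973/784.
Centre = (43/14, -4.25).

(43/14, -4.25)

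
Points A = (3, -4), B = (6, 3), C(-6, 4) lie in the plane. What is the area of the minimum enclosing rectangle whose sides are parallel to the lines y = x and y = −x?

93.5

In coordinates u = x + y, v = x − y the rectangle is axis-aligned; the map (x,y)→(u,v) scales areas by 2.
u-values: -1, 9, -2; range = 9 − (-2) = 11.
v-values: 7, 3, -10; range = 7 − (-10) = 17.
Area = (11 × 17) / 2 = 93.5.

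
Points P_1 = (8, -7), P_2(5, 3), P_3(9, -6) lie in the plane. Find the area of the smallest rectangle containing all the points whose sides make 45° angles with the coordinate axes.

45.5

In coordinates u = x + y, v = x − y the rectangle is axis-aligned; the map (x,y)→(u,v) scales areas by 2.
u-values: 1, 8, 3; range = 8 − 1 = 7.
v-values: 15, 2, 15; range = 15 − 2 = 13.
Area = (7 × 13) / 2 = 45.5.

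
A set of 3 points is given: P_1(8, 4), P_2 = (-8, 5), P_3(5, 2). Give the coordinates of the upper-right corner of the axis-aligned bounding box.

x-range [-8, 8], y-range [2, 5].
The upper-right corner is (8, 5).

(8, 5)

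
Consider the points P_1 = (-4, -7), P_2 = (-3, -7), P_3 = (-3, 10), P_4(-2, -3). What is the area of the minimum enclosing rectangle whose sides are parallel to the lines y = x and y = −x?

153

In coordinates u = x + y, v = x − y the rectangle is axis-aligned; the map (x,y)→(u,v) scales areas by 2.
u-values: -11, -10, 7, -5; range = 7 − (-11) = 18.
v-values: 3, 4, -13, 1; range = 4 − (-13) = 17.
Area = (18 × 17) / 2 = 153.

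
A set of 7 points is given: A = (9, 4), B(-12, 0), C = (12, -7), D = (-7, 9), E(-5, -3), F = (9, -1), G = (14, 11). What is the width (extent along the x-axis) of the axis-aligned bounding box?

max x = 14, min x = -12, so width = 26.

26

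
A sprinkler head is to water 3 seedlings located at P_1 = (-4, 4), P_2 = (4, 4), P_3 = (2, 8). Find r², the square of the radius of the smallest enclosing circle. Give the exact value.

16.25

Side lengths²: P_1P_2² = 64, P_1P_3² = 52, P_2P_3² = 20.
Since P_1P_2² = 64 < 52 + 20 = 72, the triangle is acute, so the smallest enclosing circle is the circumcircle.
Circumcentre = (0, 4.5), r² = 16.25.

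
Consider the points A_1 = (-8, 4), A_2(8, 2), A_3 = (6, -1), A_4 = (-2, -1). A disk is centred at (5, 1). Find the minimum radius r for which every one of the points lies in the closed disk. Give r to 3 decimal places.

13.342

The required radius is the distance from (5, 1) to the farthest point.
Squared distances: 178, 10, 5, 53.
Maximum is 178, attained at A_1.
r = √178 ≈ 13.342.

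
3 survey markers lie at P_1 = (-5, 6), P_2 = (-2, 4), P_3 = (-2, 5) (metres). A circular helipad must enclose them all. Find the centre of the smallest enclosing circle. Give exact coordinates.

Side lengths²: P_1P_2² = 13, P_1P_3² = 10, P_2P_3² = 1.
Since P_1P_2² = 13 ≥ 10 + 1 = 11, the angle opposite P_1P_2 is not acute, so the smallest enclosing circle has P_1P_2 as diameter.
Centre = midpoint of P_1P_2 = (-3.5, 5), r² = 13/4 = 3.25.
Centre = (-3.5, 5).

(-3.5, 5)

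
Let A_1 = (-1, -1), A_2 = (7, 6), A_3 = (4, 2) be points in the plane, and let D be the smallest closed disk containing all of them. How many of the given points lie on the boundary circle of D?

Side lengths²: A_1A_2² = 113, A_1A_3² = 34, A_2A_3² = 25.
Since A_1A_2² = 113 ≥ 34 + 25 = 59, the angle opposite A_1A_2 is not acute, so the smallest enclosing circle has A_1A_2 as diameter.
Centre = midpoint of A_1A_2 = (3, 2.5), r² = 113/4 = 28.25.
The points at distance exactly r from the centre are A_1, A_2 — 2 points.

2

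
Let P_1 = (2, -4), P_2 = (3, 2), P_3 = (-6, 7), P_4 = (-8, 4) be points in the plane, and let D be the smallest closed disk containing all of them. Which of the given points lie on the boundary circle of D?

The minimum enclosing circle of a finite set is fixed by two of the points (as a diameter) or three (as a circumcircle).
The farthest pair is P_1–P_3 with squared distance 185. The circle on this segment as diameter has centre (-2, 1.5) and r² = 185/4 = 46.25.
Check P_2: distance² to centre = 25.25 ≤ 46.25, so it lies inside.
All remaining points lie in this disk, and no smaller disk contains both endpoints, so this is the minimum enclosing circle.
The points at distance exactly r from the centre are P_1, P_3 — 2 points.

P_1, P_3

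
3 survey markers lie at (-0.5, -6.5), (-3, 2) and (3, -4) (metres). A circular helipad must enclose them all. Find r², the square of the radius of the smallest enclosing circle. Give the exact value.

Call the three points A, B, C in the order given.
Side lengths²: AB² = 78.5, AC² = 18.5, BC² = 72.
Since AB² = 78.5 < 72 + 18.5 = 90.5, the triangle is acute, so the smallest enclosing circle is the circumcircle.
Circumcentre = (-25/24, -49/24), r² = 5809/288.

5809/288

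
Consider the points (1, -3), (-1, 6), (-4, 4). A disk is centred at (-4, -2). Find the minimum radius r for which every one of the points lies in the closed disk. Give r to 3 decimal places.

8.544

The required radius is the distance from (-4, -2) to the farthest point.
Squared distances: 26, 73, 36.
Maximum is 73, attained at (-1, 6).
r = √73 ≈ 8.544.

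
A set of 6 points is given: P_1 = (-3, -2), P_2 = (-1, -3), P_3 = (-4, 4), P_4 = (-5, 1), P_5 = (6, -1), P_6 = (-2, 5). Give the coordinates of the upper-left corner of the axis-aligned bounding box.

x-range [-5, 6], y-range [-3, 5].
The upper-left corner is (-5, 5).

(-5, 5)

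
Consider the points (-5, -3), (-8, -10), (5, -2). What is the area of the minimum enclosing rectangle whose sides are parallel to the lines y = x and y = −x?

94.5

In coordinates u = x + y, v = x − y the rectangle is axis-aligned; the map (x,y)→(u,v) scales areas by 2.
u-values: -8, -18, 3; range = 3 − (-18) = 21.
v-values: -2, 2, 7; range = 7 − (-2) = 9.
Area = (21 × 9) / 2 = 94.5.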